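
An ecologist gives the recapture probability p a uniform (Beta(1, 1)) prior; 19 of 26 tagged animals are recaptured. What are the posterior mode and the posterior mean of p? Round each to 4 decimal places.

posterior mode = 0.7308, posterior mean = 0.7143

Posterior: Beta(1+19, 1+7) = Beta(20, 8).
Mode = (20−1)/(20+8−2) = 19/26 = 0.7308.
With a flat prior the MAP equals the MLE, 19/26.
Mean = 20/(20+8) = 20/28 = 0.7143.
Mode > mean: the posterior has a left tail.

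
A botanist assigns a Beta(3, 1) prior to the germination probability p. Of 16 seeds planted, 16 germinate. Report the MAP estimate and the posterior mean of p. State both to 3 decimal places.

Posterior: Beta(3+16, 1+0) = Beta(19, 1).
Since β = 1 ≤ 1 and α > 1, the Beta density is monotone increasing on [0,1]; the mode is at 1.
Mean = 19/(19+1) = 0.950.

MAP: 1.000. Posterior mean: 0.950.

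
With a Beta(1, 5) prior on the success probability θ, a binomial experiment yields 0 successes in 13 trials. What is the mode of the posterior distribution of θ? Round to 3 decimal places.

Posterior: Beta(1+0, 5+13) = Beta(1, 18).
Since α = 1 ≤ 1 and β > 1, the Beta density is monotone decreasing on [0,1]; the mode is at 0.
Mean = 1/(1+18) = 0.053.
This is the posterior mode — the MAP estimate.

0.000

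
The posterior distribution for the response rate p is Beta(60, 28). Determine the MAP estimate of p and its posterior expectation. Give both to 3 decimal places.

MAP: 0.686. Posterior mean: 0.682.

Mode = (60−1)/(60+28−2) = 59/86 = 0.686.
Mean = 60/(60+28) = 60/88 = 0.682.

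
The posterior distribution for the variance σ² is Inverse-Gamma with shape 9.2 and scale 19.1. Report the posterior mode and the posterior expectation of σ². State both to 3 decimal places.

σ²_MAP = 1.873, E[σ²|data] = 2.329

Mode = β/(α+1) = 19.1/10.2 = 1.873.
Mean = β/(α−1) = 19.1/8.2 = 2.329.
The mean is pulled above the mode by the posterior's right skew.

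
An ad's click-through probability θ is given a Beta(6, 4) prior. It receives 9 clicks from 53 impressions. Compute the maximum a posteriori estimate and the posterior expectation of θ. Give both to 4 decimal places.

Posterior: Beta(6+9, 4+44) = Beta(15, 48).
Mode = (15−1)/(15+48−2) = 14/61 = 0.2295.
Mean = 15/(15+48) = 15/63 = 0.2381.
Right-skewed posterior ⇒ mode < mean.

MAP: 0.2295. Posterior mean: 0.2381.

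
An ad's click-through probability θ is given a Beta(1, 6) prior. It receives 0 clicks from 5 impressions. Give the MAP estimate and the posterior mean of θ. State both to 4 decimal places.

θ_MAP = 0.0000, E[θ|data] = 0.0833

Posterior: Beta(1+0, 6+5) = Beta(1, 11).
Since α = 1 ≤ 1 and β > 1, the Beta density is monotone decreasing on [0,1]; the mode is at 0.
Mean = 1/(1+11) = 0.0833.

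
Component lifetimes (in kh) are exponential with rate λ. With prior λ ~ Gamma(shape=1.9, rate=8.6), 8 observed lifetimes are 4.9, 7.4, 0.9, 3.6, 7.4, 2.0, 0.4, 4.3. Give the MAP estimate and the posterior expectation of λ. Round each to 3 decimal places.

MAP estimate = 0.225, posterior expectation = 0.251

Σ times = 30.9. Posterior: Gamma(shape = 1.9+8 = 9.9, rate = 8.6+30.9 = 39.5).
Mode = (α−1)/β = 8.9/39.5 = 0.225.
Mean = α/β = 9.9/39.5 = 0.251.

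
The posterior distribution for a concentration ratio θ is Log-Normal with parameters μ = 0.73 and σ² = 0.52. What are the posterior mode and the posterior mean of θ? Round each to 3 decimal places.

Mode = exp(μ − σ²) = exp(0.21) = 1.234.
Mean = exp(μ + σ²/2) = exp(0.990) = 2.691.
The posterior is right-skewed, so the mean exceeds the mode.

posterior mode = 1.234, posterior mean = 2.691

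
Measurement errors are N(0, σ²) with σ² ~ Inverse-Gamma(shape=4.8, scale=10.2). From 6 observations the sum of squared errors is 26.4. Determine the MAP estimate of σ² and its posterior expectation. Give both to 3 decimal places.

Posterior: Inverse-Gamma(shape = 4.8+6/2 = 7.8, scale = 10.2+26.4/2 = 23.4).
Mode = β/(α+1) = 23.4/8.8 = 2.659.
Mean = β/(α−1) = 23.4/6.8 = 3.441.
The posterior is right-skewed, so the mean exceeds the mode.

MAP = 2.659; posterior mean = 3.441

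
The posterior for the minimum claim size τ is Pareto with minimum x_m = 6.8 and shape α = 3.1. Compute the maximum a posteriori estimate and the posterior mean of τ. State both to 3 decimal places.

maximum a posteriori estimate = 6.800, posterior mean = 10.038

The Pareto density is strictly decreasing on [x_m, ∞), so the mode is x_m = 6.800.
Mean = α·x_m/(α−1) = 3.1·6.8/2.1 = 10.038.
Mean > mode: the posterior has a right tail.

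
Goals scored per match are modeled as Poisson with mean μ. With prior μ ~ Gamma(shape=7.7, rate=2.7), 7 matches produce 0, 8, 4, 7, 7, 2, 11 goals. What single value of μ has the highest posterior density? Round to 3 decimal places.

4.711

Σ counts = 39. Posterior: Gamma(shape = 7.7+39 = 46.7, rate = 2.7+7 = 9.7).
Mode = (α−1)/β = 45.7/9.7 = 4.711.
Mean = α/β = 46.7/9.7 = 4.814.
This is the posterior mode — the MAP estimate.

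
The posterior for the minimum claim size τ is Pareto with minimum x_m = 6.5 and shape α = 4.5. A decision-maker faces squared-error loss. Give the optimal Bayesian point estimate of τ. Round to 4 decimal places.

The Pareto density is strictly decreasing on [x_m, ∞), so the mode is x_m = 6.5000.
Mean = α·x_m/(α−1) = 4.5·6.5/3.5 = 8.3571.
Squared-error loss ⇒ the optimal estimator is the posterior mean.

8.3571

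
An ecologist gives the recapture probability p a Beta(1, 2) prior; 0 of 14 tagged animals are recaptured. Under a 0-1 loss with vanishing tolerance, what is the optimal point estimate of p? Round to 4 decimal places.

0.0000

Posterior: Beta(1+0, 2+14) = Beta(1, 16).
Since α = 1 ≤ 1 and β > 1, the Beta density is monotone decreasing on [0,1]; the mode is at 0.
Mean = 1/(1+16) = 0.0588.
This is the posterior mode — the MAP estimate.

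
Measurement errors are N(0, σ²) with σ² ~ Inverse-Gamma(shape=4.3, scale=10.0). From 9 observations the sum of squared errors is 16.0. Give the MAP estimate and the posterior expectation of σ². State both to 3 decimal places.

MAP: 1.837. Posterior mean: 2.308.

Posterior: Inverse-Gamma(shape = 4.3+9/2 = 8.8, scale = 10.0+16.0/2 = 18.0).
Mode = β/(α+1) = 18.0/9.8 = 1.837.
Mean = β/(α−1) = 18.0/7.8 = 2.308.
The posterior is right-skewed, so the mean exceeds the mode.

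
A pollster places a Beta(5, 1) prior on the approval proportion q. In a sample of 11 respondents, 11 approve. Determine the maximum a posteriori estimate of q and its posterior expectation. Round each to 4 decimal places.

MAP = 1.0000; posterior mean = 0.9412

Posterior: Beta(5+11, 1+0) = Beta(16, 1).
Since β = 1 ≤ 1 and α > 1, the Beta density is monotone increasing on [0,1]; the mode is at 1.
Mean = 16/(16+1) = 0.9412.
Mode > mean: the posterior has a left tail.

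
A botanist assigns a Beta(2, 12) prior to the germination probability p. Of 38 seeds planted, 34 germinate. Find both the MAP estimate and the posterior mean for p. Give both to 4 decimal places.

Posterior: Beta(2+34, 12+4) = Beta(36, 16).
Mode = (36−1)/(36+16−2) = 35/50 = 0.7000.
Mean = 36/(36+16) = 36/52 = 0.6923.
The mean is pulled below the mode by the posterior's left skew.

MAP = 0.7000, posterior mean = 0.6923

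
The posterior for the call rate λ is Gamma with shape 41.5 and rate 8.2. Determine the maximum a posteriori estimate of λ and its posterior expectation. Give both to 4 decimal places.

MAP = 4.9390; posterior mean = 5.0610

Mode = (α−1)/β = 40.5/8.2 = 4.9390.
Mean = α/β = 41.5/8.2 = 5.0610.
The posterior is right-skewed, so the mean exceeds the mode.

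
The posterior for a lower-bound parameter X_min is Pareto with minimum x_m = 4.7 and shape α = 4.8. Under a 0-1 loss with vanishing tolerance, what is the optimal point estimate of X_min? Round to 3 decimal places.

The Pareto density is strictly decreasing on [x_m, ∞), so the mode is x_m = 4.700.
Mean = α·x_m/(α−1) = 4.8·4.7/3.8 = 5.937.
This is the posterior mode — the MAP estimate.

4.700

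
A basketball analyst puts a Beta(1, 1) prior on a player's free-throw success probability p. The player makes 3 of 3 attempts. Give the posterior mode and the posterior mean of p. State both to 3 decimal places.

Posterior: Beta(1+3, 1+0) = Beta(4, 1).
Since β = 1 ≤ 1 and α > 1, the Beta density is monotone increasing on [0,1]; the mode is at 1.
Mean = 4/(4+1) = 0.800.
Left-skewed posterior ⇒ mean < mode.

MAP: 1.000. Posterior mean: 0.800.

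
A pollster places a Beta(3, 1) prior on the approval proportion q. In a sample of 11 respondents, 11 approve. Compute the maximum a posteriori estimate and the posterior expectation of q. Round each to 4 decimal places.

Posterior: Beta(3+11, 1+0) = Beta(14, 1).
Since β = 1 ≤ 1 and α > 1, the Beta density is monotone increasing on [0,1]; the mode is at 1.
Mean = 14/(14+1) = 0.9333.
Mode > mean: the posterior has a left tail.

MAP = 1.0000; posterior mean = 0.9333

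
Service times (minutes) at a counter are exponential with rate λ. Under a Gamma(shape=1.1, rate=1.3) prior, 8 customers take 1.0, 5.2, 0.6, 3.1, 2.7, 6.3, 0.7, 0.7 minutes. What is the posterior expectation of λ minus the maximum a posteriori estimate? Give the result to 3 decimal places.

Σ times = 20.3. Posterior: Gamma(shape = 1.1+8 = 9.1, rate = 1.3+20.3 = 21.6).
Mode = (α−1)/β = 8.1/21.6 = 0.375.
Mean = α/β = 9.1/21.6 = 0.421.
Difference = 0.421 − 0.375 = 0.046.

0.046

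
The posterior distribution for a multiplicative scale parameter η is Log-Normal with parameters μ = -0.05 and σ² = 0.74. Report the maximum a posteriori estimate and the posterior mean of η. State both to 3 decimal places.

Mode = exp(μ − σ²) = exp(-0.79) = 0.454.
Mean = exp(μ + σ²/2) = exp(0.320) = 1.377.

MAP = 0.454, posterior mean = 1.377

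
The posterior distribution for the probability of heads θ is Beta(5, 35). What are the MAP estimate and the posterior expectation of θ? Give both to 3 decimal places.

Mode = (5−1)/(5+35−2) = 4/38 = 0.105.
Mean = 5/(5+35) = 5/40 = 0.125.
Mean > mode: the posterior has a right tail.

MAP = 0.105; posterior mean = 0.125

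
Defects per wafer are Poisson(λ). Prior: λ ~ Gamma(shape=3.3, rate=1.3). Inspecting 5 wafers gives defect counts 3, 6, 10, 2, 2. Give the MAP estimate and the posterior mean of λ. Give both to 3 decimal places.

MAP estimate = 4.016, posterior mean = 4.175

Σ counts = 23. Posterior: Gamma(shape = 3.3+23 = 26.3, rate = 1.3+5 = 6.3).
Mode = (α−1)/β = 25.3/6.3 = 4.016.
Mean = α/β = 26.3/6.3 = 4.175.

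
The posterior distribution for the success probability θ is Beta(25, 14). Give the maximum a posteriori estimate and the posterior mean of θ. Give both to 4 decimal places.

MAP: 0.6486. Posterior mean: 0.6410.

Mode = (25−1)/(25+14−2) = 24/37 = 0.6486.
Mean = 25/(25+14) = 25/39 = 0.6410.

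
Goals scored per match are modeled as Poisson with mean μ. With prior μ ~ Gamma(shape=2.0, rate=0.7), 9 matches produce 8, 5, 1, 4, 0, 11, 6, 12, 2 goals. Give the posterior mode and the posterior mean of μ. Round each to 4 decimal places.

Σ counts = 49. Posterior: Gamma(shape = 2.0+49 = 51.0, rate = 0.7+9 = 9.7).
Mode = (α−1)/β = 50.0/9.7 = 5.1546.
Mean = α/β = 51.0/9.7 = 5.2577.
Mean > mode: the posterior has a right tail.

MAP = 5.1546, posterior mean = 5.2577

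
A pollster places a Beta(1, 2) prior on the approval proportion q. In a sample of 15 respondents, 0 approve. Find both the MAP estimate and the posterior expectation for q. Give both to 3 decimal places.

Posterior: Beta(1+0, 2+15) = Beta(1, 17).
Since α = 1 ≤ 1 and β > 1, the Beta density is monotone decreasing on [0,1]; the mode is at 0.
Mean = 1/(1+17) = 0.056.
The posterior is right-skewed, so the mean exceeds the mode.

MAP = 0.000; posterior mean = 0.056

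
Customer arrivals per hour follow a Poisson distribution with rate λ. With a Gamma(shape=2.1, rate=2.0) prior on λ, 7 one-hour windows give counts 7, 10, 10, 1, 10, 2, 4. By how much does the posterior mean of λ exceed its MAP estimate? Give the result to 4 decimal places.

0.1111

Σ counts = 44. Posterior: Gamma(shape = 2.1+44 = 46.1, rate = 2.0+7 = 9.0).
Mode = (α−1)/β = 45.1/9.0 = 5.0111.
Mean = α/β = 46.1/9.0 = 5.1222.
Difference = 5.1222 − 5.0111 = 0.1111.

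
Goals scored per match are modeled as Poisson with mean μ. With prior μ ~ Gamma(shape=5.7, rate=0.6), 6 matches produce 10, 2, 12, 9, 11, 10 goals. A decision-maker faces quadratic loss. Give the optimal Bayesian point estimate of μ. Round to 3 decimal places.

9.045

Σ counts = 54. Posterior: Gamma(shape = 5.7+54 = 59.7, rate = 0.6+6 = 6.6).
Mode = (α−1)/β = 58.7/6.6 = 8.894.
Mean = α/β = 59.7/6.6 = 9.045.
Quadratic loss ⇒ the optimal estimator is the posterior mean.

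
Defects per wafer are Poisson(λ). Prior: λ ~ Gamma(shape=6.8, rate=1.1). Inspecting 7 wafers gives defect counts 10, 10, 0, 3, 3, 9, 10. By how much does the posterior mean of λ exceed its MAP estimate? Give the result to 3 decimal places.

0.123

Σ counts = 45. Posterior: Gamma(shape = 6.8+45 = 51.8, rate = 1.1+7 = 8.1).
Mode = (α−1)/β = 50.8/8.1 = 6.272.
Mean = α/β = 51.8/8.1 = 6.395.
Difference = 6.395 − 6.272 = 0.123.
The mean is pulled above the mode by the posterior's right skew.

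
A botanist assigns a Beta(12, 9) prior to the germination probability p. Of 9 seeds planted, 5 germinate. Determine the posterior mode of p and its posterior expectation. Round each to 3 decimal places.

Posterior: Beta(12+5, 9+4) = Beta(17, 13).
Mode = (17−1)/(17+13−2) = 16/28 = 0.571.
Mean = 17/(17+13) = 17/30 = 0.567.

MAP = 0.571, posterior mean = 0.567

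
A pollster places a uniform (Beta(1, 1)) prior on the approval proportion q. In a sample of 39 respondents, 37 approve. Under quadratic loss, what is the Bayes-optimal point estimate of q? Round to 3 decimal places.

Posterior: Beta(1+37, 1+2) = Beta(38, 3).
Mode = (38−1)/(38+3−2) = 37/39 = 0.949.
With a flat prior the MAP equals the MLE, 37/39.
Mean = 38/(38+3) = 38/41 = 0.927.
Quadratic loss ⇒ the optimal estimator is the posterior mean.

0.927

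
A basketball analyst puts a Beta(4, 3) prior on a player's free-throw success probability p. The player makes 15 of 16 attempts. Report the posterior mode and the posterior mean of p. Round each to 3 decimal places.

Posterior: Beta(4+15, 3+1) = Beta(19, 4).
Mode = (19−1)/(19+4−2) = 18/21 = 0.857.
Mean = 19/(19+4) = 19/23 = 0.826.

MAP: 0.857. Posterior mean: 0.826.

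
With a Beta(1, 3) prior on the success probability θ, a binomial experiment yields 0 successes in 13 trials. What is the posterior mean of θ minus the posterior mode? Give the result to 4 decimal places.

0.0588

Posterior: Beta(1+0, 3+13) = Beta(1, 16).
Since α = 1 ≤ 1 and β > 1, the Beta density is monotone decreasing on [0,1]; the mode is at 0.
Mean = 1/(1+16) = 0.0588.
Difference = 0.0588 − 0.0000 = 0.0588.
Right-skewed posterior ⇒ mode < mean.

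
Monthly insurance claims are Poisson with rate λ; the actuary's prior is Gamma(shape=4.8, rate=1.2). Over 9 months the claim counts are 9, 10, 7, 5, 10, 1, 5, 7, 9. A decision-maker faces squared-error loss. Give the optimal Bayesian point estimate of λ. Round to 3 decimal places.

Σ counts = 63. Posterior: Gamma(shape = 4.8+63 = 67.8, rate = 1.2+9 = 10.2).
Mode = (α−1)/β = 66.8/10.2 = 6.549.
Mean = α/β = 67.8/10.2 = 6.647.
Squared-error loss ⇒ the optimal estimator is the posterior mean.

6.647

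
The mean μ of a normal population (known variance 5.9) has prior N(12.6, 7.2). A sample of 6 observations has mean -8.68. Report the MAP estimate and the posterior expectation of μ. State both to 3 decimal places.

Posterior for μ is Normal. Precision-weighted mean: (1/7.2·12.6 + 6/5.9·-8.68) / (1/7.2 + 6/5.9) = -6.123.
A Normal posterior is symmetric, so mode = mean.

MAP: -6.123. Posterior mean: -6.123.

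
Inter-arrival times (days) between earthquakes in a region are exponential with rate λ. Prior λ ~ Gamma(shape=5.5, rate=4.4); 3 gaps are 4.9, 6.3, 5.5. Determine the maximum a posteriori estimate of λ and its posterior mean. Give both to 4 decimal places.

Σ times = 16.7. Posterior: Gamma(shape = 5.5+3 = 8.5, rate = 4.4+16.7 = 21.1).
Mode = (α−1)/β = 7.5/21.1 = 0.3555.
Mean = α/β = 8.5/21.1 = 0.4028.

MAP: 0.3555. Posterior mean: 0.4028.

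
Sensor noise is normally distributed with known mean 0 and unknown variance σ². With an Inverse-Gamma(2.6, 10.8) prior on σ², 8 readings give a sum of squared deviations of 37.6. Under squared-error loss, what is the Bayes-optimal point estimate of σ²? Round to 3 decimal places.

Posterior: Inverse-Gamma(shape = 2.6+8/2 = 6.6, scale = 10.8+37.6/2 = 29.6).
Mode = β/(α+1) = 29.6/7.6 = 3.895.
Mean = β/(α−1) = 29.6/5.6 = 5.286.
Squared-error loss ⇒ the optimal estimator is the posterior mean.

5.286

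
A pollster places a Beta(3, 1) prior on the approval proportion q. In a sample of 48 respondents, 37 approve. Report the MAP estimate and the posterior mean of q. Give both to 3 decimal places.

MAP = 0.780, posterior mean = 0.769

Posterior: Beta(3+37, 1+11) = Beta(40, 12).
Mode = (40−1)/(40+12−2) = 39/50 = 0.780.
Mean = 40/(40+12) = 40/52 = 0.769.
The mean is pulled below the mode by the posterior's left skew.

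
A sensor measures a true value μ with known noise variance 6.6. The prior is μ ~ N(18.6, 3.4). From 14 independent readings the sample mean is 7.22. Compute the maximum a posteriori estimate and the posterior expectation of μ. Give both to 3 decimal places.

Posterior for μ is Normal. Precision-weighted mean: (1/3.4·18.6 + 14/6.6·7.22) / (1/3.4 + 14/6.6) = 8.606.
A Normal posterior is symmetric, so mode = mean.

MAP = 8.606, posterior mean = 8.606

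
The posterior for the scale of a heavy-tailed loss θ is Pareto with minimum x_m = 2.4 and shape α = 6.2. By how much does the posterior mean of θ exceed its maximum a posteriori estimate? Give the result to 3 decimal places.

0.462

The Pareto density is strictly decreasing on [x_m, ∞), so the mode is x_m = 2.400.
Mean = α·x_m/(α−1) = 6.2·2.4/5.2 = 2.862.
Difference = 2.862 − 2.400 = 0.462.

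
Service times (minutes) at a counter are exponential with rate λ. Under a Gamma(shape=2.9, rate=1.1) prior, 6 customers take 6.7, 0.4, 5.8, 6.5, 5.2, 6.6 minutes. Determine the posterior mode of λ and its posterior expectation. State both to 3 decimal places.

posterior mode = 0.245, posterior expectation = 0.276

Σ times = 31.2. Posterior: Gamma(shape = 2.9+6 = 8.9, rate = 1.1+31.2 = 32.3).
Mode = (α−1)/β = 7.9/32.3 = 0.245.
Mean = α/β = 8.9/32.3 = 0.276.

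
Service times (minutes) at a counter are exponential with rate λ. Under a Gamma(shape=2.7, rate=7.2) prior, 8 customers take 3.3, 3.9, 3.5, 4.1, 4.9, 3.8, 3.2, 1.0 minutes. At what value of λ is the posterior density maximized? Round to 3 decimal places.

Σ times = 27.7. Posterior: Gamma(shape = 2.7+8 = 10.7, rate = 7.2+27.7 = 34.9).
Mode = (α−1)/β = 9.7/34.9 = 0.278.
Mean = α/β = 10.7/34.9 = 0.307.
This is the posterior mode — the MAP estimate.

0.278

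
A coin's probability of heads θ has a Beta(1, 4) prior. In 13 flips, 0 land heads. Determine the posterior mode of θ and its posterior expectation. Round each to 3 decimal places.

θ_MAP = 0.000, E[θ|data] = 0.056

Posterior: Beta(1+0, 4+13) = Beta(1, 17).
Since α = 1 ≤ 1 and β > 1, the Beta density is monotone decreasing on [0,1]; the mode is at 0.
Mean = 1/(1+17) = 0.056.
Right-skewed posterior ⇒ mode < mean.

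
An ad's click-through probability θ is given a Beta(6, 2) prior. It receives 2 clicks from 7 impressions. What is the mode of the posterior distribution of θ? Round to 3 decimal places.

Posterior: Beta(6+2, 2+5) = Beta(8, 7).
Mode = (8−1)/(8+7−2) = 7/13 = 0.538.
Mean = 8/(8+7) = 8/15 = 0.533.
This is the posterior mode — the MAP estimate.

0.538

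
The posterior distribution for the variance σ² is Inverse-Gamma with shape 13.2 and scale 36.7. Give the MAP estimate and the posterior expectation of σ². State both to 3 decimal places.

MAP = 2.585, posterior mean = 3.008

Mode = β/(α+1) = 36.7/14.2 = 2.585.
Mean = β/(α−1) = 36.7/12.2 = 3.008.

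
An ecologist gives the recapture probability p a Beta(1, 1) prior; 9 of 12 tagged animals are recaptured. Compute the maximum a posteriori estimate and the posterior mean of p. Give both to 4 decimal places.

p_MAP = 0.7500, E[p|data] = 0.7143

Posterior: Beta(1+9, 1+3) = Beta(10, 4).
Mode = (10−1)/(10+4−2) = 9/12 = 0.7500.
With a flat prior the MAP equals the MLE, 9/12.
Mean = 10/(10+4) = 10/14 = 0.7143.
The posterior is left-skewed, so the mode exceeds the mean.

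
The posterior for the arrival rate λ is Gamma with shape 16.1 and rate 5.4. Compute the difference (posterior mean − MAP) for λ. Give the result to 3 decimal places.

Mode = (α−1)/β = 15.1/5.4 = 2.796.
Mean = α/β = 16.1/5.4 = 2.981.
Difference = 2.981 − 2.796 = 0.185.
Right-skewed posterior ⇒ mode < mean.

0.185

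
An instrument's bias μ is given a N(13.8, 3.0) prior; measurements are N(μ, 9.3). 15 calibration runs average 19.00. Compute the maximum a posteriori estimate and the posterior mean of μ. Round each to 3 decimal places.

maximum a posteriori estimate = 18.109, posterior mean = 18.109

Posterior for μ is Normal. Precision-weighted mean: (1/3.0·13.8 + 15/9.3·19.00) / (1/3.0 + 15/9.3) = 18.109.
A Normal posterior is symmetric, so mode = mean.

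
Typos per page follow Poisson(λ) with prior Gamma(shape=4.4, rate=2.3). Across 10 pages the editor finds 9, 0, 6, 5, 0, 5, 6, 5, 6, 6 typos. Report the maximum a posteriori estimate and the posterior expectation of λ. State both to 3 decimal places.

Σ counts = 48. Posterior: Gamma(shape = 4.4+48 = 52.4, rate = 2.3+10 = 12.3).
Mode = (α−1)/β = 51.4/12.3 = 4.179.
Mean = α/β = 52.4/12.3 = 4.260.

λ_MAP = 4.179, E[λ|data] = 4.260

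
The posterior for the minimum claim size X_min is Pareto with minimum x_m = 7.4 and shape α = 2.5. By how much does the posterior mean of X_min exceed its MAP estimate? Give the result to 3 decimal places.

The Pareto density is strictly decreasing on [x_m, ∞), so the mode is x_m = 7.400.
Mean = α·x_m/(α−1) = 2.5·7.4/1.5 = 12.333.
Difference = 12.333 − 7.400 = 4.933.
The mean is pulled above the mode by the posterior's right skew.

4.933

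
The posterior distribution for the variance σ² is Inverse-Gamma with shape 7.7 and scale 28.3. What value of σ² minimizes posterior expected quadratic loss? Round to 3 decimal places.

Mode = β/(α+1) = 28.3/8.7 = 3.253.
Mean = β/(α−1) = 28.3/6.7 = 4.224.
Quadratic loss ⇒ the optimal estimator is the posterior mean.

4.224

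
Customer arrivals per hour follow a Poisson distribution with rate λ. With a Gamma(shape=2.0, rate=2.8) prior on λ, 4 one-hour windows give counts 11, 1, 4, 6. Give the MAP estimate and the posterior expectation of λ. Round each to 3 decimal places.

Σ counts = 22. Posterior: Gamma(shape = 2.0+22 = 24.0, rate = 2.8+4 = 6.8).
Mode = (α−1)/β = 23.0/6.8 = 3.382.
Mean = α/β = 24.0/6.8 = 3.529.
Right-skewed posterior ⇒ mode < mean.

MAP = 3.382; posterior mean = 3.529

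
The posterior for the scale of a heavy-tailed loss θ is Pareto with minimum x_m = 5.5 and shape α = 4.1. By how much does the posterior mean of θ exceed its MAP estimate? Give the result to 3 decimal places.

1.774

The Pareto density is strictly decreasing on [x_m, ∞), so the mode is x_m = 5.500.
Mean = α·x_m/(α−1) = 4.1·5.5/3.1 = 7.274.
Difference = 7.274 − 5.500 = 1.774.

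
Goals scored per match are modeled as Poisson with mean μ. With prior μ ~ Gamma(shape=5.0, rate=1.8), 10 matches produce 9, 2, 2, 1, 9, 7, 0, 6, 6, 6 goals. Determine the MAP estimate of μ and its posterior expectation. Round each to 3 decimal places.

μ_MAP = 4.407, E[μ|data] = 4.492

Σ counts = 48. Posterior: Gamma(shape = 5.0+48 = 53.0, rate = 1.8+10 = 11.8).
Mode = (α−1)/β = 52.0/11.8 = 4.407.
Mean = α/β = 53.0/11.8 = 4.492.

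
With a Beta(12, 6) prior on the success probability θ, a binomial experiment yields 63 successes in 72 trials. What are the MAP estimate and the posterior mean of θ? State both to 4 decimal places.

θ_MAP = 0.8409, E[θ|data] = 0.8333

Posterior: Beta(12+63, 6+9) = Beta(75, 15).
Mode = (75−1)/(75+15−2) = 74/88 = 0.8409.
Mean = 75/(75+15) = 75/90 = 0.8333.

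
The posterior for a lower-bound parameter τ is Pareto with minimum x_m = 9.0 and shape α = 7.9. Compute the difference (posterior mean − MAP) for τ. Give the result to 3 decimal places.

The Pareto density is strictly decreasing on [x_m, ∞), so the mode is x_m = 9.000.
Mean = α·x_m/(α−1) = 7.9·9.0/6.9 = 10.304.
Difference = 10.304 − 9.000 = 1.304.
Mean > mode: the posterior has a right tail.

1.304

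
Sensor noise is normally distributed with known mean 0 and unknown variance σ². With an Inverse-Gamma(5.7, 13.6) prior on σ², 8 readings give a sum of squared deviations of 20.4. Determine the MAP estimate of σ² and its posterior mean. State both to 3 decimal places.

Posterior: Inverse-Gamma(shape = 5.7+8/2 = 9.7, scale = 13.6+20.4/2 = 23.8).
Mode = β/(α+1) = 23.8/10.7 = 2.224.
Mean = β/(α−1) = 23.8/8.7 = 2.736.

MAP: 2.224. Posterior mean: 2.736.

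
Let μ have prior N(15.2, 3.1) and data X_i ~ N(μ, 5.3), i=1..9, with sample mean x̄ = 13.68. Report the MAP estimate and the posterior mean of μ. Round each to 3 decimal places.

MAP: 13.923. Posterior mean: 13.923.

Posterior for μ is Normal. Precision-weighted mean: (1/3.1·15.2 + 9/5.3·13.68) / (1/3.1 + 9/5.3) = 13.923.
A Normal posterior is symmetric, so mode = mean.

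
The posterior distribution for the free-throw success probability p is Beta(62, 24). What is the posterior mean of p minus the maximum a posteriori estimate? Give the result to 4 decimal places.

-0.0053

Mode = (62−1)/(62+24−2) = 61/84 = 0.7262.
Mean = 62/(62+24) = 62/86 = 0.7209.
Difference = 0.7209 − 0.7262 = -0.0053.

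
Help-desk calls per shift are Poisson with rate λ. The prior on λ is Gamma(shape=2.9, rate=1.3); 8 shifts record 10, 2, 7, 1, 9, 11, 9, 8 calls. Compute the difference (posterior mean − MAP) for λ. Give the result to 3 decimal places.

Σ counts = 57. Posterior: Gamma(shape = 2.9+57 = 59.9, rate = 1.3+8 = 9.3).
Mode = (α−1)/β = 58.9/9.3 = 6.333.
Mean = α/β = 59.9/9.3 = 6.441.
Difference = 6.441 − 6.333 = 0.108.

0.108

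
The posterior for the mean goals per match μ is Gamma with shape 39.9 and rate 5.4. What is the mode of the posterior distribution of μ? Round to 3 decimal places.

7.204

Mode = (α−1)/β = 38.9/5.4 = 7.204.
Mean = α/β = 39.9/5.4 = 7.389.
This is the posterior mode — the MAP estimate.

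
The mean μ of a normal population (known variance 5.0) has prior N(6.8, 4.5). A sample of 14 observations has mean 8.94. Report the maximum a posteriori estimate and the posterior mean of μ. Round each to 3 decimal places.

MAP = 8.783, posterior mean = 8.783

Posterior for μ is Normal. Precision-weighted mean: (1/4.5·6.8 + 14/5.0·8.94) / (1/4.5 + 14/5.0) = 8.783.
A Normal posterior is symmetric, so mode = mean.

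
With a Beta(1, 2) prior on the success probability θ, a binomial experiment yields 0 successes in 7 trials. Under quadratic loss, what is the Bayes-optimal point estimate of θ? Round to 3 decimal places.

Posterior: Beta(1+0, 2+7) = Beta(1, 9).
Since α = 1 ≤ 1 and β > 1, the Beta density is monotone decreasing on [0,1]; the mode is at 0.
Mean = 1/(1+9) = 0.100.
Quadratic loss ⇒ the optimal estimator is the posterior mean.

0.100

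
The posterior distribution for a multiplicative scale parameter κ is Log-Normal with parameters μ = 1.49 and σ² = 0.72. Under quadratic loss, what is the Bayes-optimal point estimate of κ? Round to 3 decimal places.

Mode = exp(μ − σ²) = exp(0.77) = 2.160.
Mean = exp(μ + σ²/2) = exp(1.850) = 6.360.
Quadratic loss ⇒ the optimal estimator is the posterior mean.

6.360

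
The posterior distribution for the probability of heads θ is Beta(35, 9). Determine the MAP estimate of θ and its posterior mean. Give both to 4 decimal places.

Mode = (35−1)/(35+9−2) = 34/42 = 0.8095.
Mean = 35/(35+9) = 35/44 = 0.7955.

θ_MAP = 0.8095, E[θ|data] = 0.7955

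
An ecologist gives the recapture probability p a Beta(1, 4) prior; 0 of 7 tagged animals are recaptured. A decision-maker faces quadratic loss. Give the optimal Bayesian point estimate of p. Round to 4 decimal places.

Posterior: Beta(1+0, 4+7) = Beta(1, 11).
Since α = 1 ≤ 1 and β > 1, the Beta density is monotone decreasing on [0,1]; the mode is at 0.
Mean = 1/(1+11) = 0.0833.
Quadratic loss ⇒ the optimal estimator is the posterior mean.

0.0833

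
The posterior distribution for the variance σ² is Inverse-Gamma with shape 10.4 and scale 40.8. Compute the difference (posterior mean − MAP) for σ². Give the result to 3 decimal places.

0.761

Mode = β/(α+1) = 40.8/11.4 = 3.579.
Mean = β/(α−1) = 40.8/9.4 = 4.340.
Difference = 4.340 − 3.579 = 0.761.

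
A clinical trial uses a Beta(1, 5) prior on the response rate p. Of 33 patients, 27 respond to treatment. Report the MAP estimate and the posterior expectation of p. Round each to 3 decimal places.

p_MAP = 0.730, E[p|data] = 0.718

Posterior: Beta(1+27, 5+6) = Beta(28, 11).
Mode = (28−1)/(28+11−2) = 27/37 = 0.730.
Mean = 28/(28+11) = 28/39 = 0.718.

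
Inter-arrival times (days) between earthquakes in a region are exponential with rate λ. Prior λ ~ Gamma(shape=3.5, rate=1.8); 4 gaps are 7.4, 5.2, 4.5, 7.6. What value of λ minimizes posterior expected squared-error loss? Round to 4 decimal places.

0.2830

Σ times = 24.7. Posterior: Gamma(shape = 3.5+4 = 7.5, rate = 1.8+24.7 = 26.5).
Mode = (α−1)/β = 6.5/26.5 = 0.2453.
Mean = α/β = 7.5/26.5 = 0.2830.
Squared-error loss ⇒ the optimal estimator is the posterior mean.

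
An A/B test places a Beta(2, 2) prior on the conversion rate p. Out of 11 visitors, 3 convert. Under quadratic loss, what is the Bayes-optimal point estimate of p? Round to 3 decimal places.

Posterior: Beta(2+3, 2+8) = Beta(5, 10).
Mode = (5−1)/(5+10−2) = 4/13 = 0.308.
Mean = 5/(5+10) = 5/15 = 0.333.
Quadratic loss ⇒ the optimal estimator is the posterior mean.

0.333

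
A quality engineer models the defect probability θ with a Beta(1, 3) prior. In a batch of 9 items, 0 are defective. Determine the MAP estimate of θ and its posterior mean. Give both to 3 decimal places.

Posterior: Beta(1+0, 3+9) = Beta(1, 12).
Since α = 1 ≤ 1 and β > 1, the Beta density is monotone decreasing on [0,1]; the mode is at 0.
Mean = 1/(1+12) = 0.077.
The posterior is right-skewed, so the mean exceeds the mode.

θ_MAP = 0.000, E[θ|data] = 0.077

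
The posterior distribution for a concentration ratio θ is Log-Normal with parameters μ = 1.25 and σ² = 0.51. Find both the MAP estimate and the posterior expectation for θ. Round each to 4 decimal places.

MAP estimate = 2.0959, posterior expectation = 4.5042

Mode = exp(μ − σ²) = exp(0.74) = 2.0959.
Mean = exp(μ + σ²/2) = exp(1.505) = 4.5042.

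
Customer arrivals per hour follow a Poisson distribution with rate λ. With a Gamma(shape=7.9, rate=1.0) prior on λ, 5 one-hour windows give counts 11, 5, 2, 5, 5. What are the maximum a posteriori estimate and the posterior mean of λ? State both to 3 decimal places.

λ_MAP = 5.817, E[λ|data] = 5.983

Σ counts = 28. Posterior: Gamma(shape = 7.9+28 = 35.9, rate = 1.0+5 = 6.0).
Mode = (α−1)/β = 34.9/6.0 = 5.817.
Mean = α/β = 35.9/6.0 = 5.983.
The mean is pulled above the mode by the posterior's right skew.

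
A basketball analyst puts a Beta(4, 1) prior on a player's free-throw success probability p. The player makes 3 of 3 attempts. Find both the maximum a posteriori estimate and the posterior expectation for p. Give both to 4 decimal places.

MAP: 1.0000. Posterior mean: 0.8750.

Posterior: Beta(4+3, 1+0) = Beta(7, 1).
Since β = 1 ≤ 1 and α > 1, the Beta density is monotone increasing on [0,1]; the mode is at 1.
Mean = 7/(7+1) = 0.8750.
The mean is pulled below the mode by the posterior's left skew.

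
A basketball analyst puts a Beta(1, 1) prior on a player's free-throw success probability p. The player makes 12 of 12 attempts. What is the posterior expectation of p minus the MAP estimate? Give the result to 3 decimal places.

-0.071

Posterior: Beta(1+12, 1+0) = Beta(13, 1).
Since β = 1 ≤ 1 and α > 1, the Beta density is monotone increasing on [0,1]; the mode is at 1.
Mean = 13/(13+1) = 0.929.
Difference = 0.929 − 1.000 = -0.071.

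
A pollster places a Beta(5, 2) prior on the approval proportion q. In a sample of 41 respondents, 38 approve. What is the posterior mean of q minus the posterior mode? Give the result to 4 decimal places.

-0.0172

Posterior: Beta(5+38, 2+3) = Beta(43, 5).
Mode = (43−1)/(43+5−2) = 42/46 = 0.9130.
Mean = 43/(43+5) = 43/48 = 0.8958.
Difference = 0.8958 − 0.9130 = -0.0172.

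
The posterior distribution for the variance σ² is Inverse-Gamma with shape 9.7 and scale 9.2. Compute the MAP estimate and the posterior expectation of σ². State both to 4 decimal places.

MAP estimate = 0.8598, posterior expectation = 1.0575

Mode = β/(α+1) = 9.2/10.7 = 0.8598.
Mean = β/(α−1) = 9.2/8.7 = 1.0575.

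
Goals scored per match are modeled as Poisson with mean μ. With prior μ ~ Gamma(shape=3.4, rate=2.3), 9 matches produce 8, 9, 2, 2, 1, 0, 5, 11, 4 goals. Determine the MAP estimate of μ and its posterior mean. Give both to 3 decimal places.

Σ counts = 42. Posterior: Gamma(shape = 3.4+42 = 45.4, rate = 2.3+9 = 11.3).
Mode = (α−1)/β = 44.4/11.3 = 3.929.
Mean = α/β = 45.4/11.3 = 4.018.

MAP estimate = 3.929, posterior mean = 4.018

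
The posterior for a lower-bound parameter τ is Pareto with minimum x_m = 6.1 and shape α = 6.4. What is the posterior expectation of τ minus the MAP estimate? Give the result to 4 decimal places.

The Pareto density is strictly decreasing on [x_m, ∞), so the mode is x_m = 6.1000.
Mean = α·x_m/(α−1) = 6.4·6.1/5.4 = 7.2296.
Difference = 7.2296 − 6.1000 = 1.1296.

1.1296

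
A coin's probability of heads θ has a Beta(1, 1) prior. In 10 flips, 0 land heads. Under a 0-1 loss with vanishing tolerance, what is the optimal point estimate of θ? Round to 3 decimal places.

Posterior: Beta(1+0, 1+10) = Beta(1, 11).
Since α = 1 ≤ 1 and β > 1, the Beta density is monotone decreasing on [0,1]; the mode is at 0.
Mean = 1/(1+11) = 0.083.
This is the posterior mode — the MAP estimate.

0.000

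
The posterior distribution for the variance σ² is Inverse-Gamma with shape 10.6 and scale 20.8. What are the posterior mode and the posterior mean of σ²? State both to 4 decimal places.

MAP: 1.7931. Posterior mean: 2.1667.

Mode = β/(α+1) = 20.8/11.6 = 1.7931.
Mean = β/(α−1) = 20.8/9.6 = 2.1667.
The mean is pulled above the mode by the posterior's right skew.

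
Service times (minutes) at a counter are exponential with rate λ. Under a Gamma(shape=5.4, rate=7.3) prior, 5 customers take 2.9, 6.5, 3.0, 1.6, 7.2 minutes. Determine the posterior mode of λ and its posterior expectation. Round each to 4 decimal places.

λ_MAP = 0.3298, E[λ|data] = 0.3649

Σ times = 21.2. Posterior: Gamma(shape = 5.4+5 = 10.4, rate = 7.3+21.2 = 28.5).
Mode = (α−1)/β = 9.4/28.5 = 0.3298.
Mean = α/β = 10.4/28.5 = 0.3649.
The posterior is right-skewed, so the mean exceeds the mode.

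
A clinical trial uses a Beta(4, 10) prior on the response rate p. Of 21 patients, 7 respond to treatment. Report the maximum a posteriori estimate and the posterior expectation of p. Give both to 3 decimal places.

MAP = 0.303; posterior mean = 0.314

Posterior: Beta(4+7, 10+14) = Beta(11, 24).
Mode = (11−1)/(11+24−2) = 10/33 = 0.303.
Mean = 11/(11+24) = 11/35 = 0.314.
The posterior is right-skewed, so the mean exceeds the mode.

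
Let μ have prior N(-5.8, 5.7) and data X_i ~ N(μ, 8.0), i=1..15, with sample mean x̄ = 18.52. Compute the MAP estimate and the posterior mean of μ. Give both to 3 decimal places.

MAP = 16.439, posterior mean = 16.439

Posterior for μ is Normal. Precision-weighted mean: (1/5.7·-5.8 + 15/8.0·18.52) / (1/5.7 + 15/8.0) = 16.439.
A Normal posterior is symmetric, so mode = mean.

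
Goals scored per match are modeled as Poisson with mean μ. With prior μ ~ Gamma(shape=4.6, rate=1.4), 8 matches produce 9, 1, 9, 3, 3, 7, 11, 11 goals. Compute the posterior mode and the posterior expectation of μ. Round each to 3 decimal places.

Σ counts = 54. Posterior: Gamma(shape = 4.6+54 = 58.6, rate = 1.4+8 = 9.4).
Mode = (α−1)/β = 57.6/9.4 = 6.128.
Mean = α/β = 58.6/9.4 = 6.234.

μ_MAP = 6.128, E[μ|data] = 6.234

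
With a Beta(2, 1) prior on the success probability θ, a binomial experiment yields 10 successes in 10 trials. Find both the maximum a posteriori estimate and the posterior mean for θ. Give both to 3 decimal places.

maximum a posteriori estimate = 1.000, posterior mean = 0.923

Posterior: Beta(2+10, 1+0) = Beta(12, 1).
Since β = 1 ≤ 1 and α > 1, the Beta density is monotone increasing on [0,1]; the mode is at 1.
Mean = 12/(12+1) = 0.923.
The posterior is left-skewed, so the mode exceeds the mean.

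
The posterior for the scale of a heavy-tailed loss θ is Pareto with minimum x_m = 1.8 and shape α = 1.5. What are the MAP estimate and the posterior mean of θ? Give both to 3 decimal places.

MAP = 1.800, posterior mean = 5.400

The Pareto density is strictly decreasing on [x_m, ∞), so the mode is x_m = 1.800.
Mean = α·x_m/(α−1) = 1.5·1.8/0.5 = 5.400.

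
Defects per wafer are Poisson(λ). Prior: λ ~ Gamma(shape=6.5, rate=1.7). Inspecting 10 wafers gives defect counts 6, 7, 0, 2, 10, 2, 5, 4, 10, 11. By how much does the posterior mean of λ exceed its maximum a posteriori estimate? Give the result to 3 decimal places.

0.085

Σ counts = 57. Posterior: Gamma(shape = 6.5+57 = 63.5, rate = 1.7+10 = 11.7).
Mode = (α−1)/β = 62.5/11.7 = 5.342.
Mean = α/β = 63.5/11.7 = 5.427.
Difference = 5.427 − 5.342 = 0.085.
Mean > mode: the posterior has a right tail.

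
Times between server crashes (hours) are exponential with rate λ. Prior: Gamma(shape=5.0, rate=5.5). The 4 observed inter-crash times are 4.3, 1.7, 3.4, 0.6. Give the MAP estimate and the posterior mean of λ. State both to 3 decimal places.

MAP = 0.516, posterior mean = 0.581

Σ times = 10.0. Posterior: Gamma(shape = 5.0+4 = 9.0, rate = 5.5+10.0 = 15.5).
Mode = (α−1)/β = 8.0/15.5 = 0.516.
Mean = α/β = 9.0/15.5 = 0.581.
Right-skewed posterior ⇒ mode < mean.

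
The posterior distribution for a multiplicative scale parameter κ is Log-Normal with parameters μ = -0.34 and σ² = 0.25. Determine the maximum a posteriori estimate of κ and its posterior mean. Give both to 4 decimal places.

Mode = exp(μ − σ²) = exp(-0.59) = 0.5543.
Mean = exp(μ + σ²/2) = exp(-0.215) = 0.8065.
The posterior is right-skewed, so the mean exceeds the mode.

MAP = 0.5543; posterior mean = 0.8065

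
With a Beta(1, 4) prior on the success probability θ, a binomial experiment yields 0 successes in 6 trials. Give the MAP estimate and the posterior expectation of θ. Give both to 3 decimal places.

MAP = 0.000; posterior mean = 0.091

Posterior: Beta(1+0, 4+6) = Beta(1, 10).
Since α = 1 ≤ 1 and β > 1, the Beta density is monotone decreasing on [0,1]; the mode is at 0.
Mean = 1/(1+10) = 0.091.
Right-skewed posterior ⇒ mode < mean.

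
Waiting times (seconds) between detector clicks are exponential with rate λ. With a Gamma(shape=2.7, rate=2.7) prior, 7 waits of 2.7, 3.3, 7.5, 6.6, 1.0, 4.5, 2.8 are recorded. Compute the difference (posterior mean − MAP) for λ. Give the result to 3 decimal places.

0.032

Σ times = 28.4. Posterior: Gamma(shape = 2.7+7 = 9.7, rate = 2.7+28.4 = 31.1).
Mode = (α−1)/β = 8.7/31.1 = 0.280.
Mean = α/β = 9.7/31.1 = 0.312.
Difference = 0.312 − 0.280 = 0.032.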